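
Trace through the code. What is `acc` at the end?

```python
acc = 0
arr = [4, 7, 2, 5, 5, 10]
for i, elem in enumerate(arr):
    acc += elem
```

Let's trace through this code step by step.

Initialize: acc = 0
Initialize: arr = [4, 7, 2, 5, 5, 10]
Entering loop: for i, elem in enumerate(arr):

After execution: acc = 33
33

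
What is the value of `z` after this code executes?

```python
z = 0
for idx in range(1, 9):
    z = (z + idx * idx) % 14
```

Let's trace through this code step by step.

Initialize: z = 0
Entering loop: for idx in range(1, 9):

After execution: z = 8
8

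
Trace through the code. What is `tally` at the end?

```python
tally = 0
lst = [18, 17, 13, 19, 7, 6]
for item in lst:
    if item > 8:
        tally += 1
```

Let's trace through this code step by step.

Initialize: tally = 0
Initialize: lst = [18, 17, 13, 19, 7, 6]
Entering loop: for item in lst:

After execution: tally = 4
4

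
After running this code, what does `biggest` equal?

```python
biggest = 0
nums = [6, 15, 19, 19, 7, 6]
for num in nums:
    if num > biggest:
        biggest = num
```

Let's trace through this code step by step.

Initialize: biggest = 0
Initialize: nums = [6, 15, 19, 19, 7, 6]
Entering loop: for num in nums:

After execution: biggest = 19
19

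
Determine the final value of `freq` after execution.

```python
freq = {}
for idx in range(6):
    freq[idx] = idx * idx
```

Let's trace through this code step by step.

Initialize: freq = {}
Entering loop: for idx in range(6):

After execution: freq = {0: 0, 1: 1, 2: 4, 3: 9, 4: 16, 5: 25}
{0: 0, 1: 1, 2: 4, 3: 9, 4: 16, 5: 25}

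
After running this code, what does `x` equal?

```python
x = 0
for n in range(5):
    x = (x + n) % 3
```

Let's trace through this code step by step.

Initialize: x = 0
Entering loop: for n in range(5):

After execution: x = 1
1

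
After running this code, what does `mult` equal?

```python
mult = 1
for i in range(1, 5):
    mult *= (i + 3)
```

Let's trace through this code step by step.

Initialize: mult = 1
Entering loop: for i in range(1, 5):

After execution: mult = 840
840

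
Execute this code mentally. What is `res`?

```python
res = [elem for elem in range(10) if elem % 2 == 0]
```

Let's trace through this code step by step.

Initialize: res = [elem for elem in range(10) if elem % 2 == 0]

After execution: res = [0, 2, 4, 6, 8]
[0, 2, 4, 6, 8]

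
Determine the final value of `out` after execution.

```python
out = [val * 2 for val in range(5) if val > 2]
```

Let's trace through this code step by step.

Initialize: out = [val * 2 for val in range(5) if val > 2]

After execution: out = [6, 8]
[6, 8]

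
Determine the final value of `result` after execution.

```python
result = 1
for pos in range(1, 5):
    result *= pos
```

Let's trace through this code step by step.

Initialize: result = 1
Entering loop: for pos in range(1, 5):

After execution: result = 24
24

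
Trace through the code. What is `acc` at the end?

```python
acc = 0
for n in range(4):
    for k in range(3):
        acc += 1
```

Let's trace through this code step by step.

Initialize: acc = 0
Entering loop: for n in range(4):

After execution: acc = 12
12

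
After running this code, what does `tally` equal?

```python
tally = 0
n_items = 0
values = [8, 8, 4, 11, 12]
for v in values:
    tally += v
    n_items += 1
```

Let's trace through this code step by step.

Initialize: tally = 0
Initialize: n_items = 0
Initialize: values = [8, 8, 4, 11, 12]
Entering loop: for v in values:

After execution: tally = 43
43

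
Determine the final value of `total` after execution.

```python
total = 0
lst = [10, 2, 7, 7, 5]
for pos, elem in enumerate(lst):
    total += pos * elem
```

Let's trace through this code step by step.

Initialize: total = 0
Initialize: lst = [10, 2, 7, 7, 5]
Entering loop: for pos, elem in enumerate(lst):

After execution: total = 57
57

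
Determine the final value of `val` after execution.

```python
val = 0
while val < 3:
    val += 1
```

Let's trace through this code step by step.

Initialize: val = 0
Entering loop: while val < 3:

After execution: val = 3
3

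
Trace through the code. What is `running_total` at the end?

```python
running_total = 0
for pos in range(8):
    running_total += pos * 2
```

Let's trace through this code step by step.

Initialize: running_total = 0
Entering loop: for pos in range(8):

After execution: running_total = 56
56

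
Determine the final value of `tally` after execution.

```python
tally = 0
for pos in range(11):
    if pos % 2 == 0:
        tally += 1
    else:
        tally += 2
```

Let's trace through this code step by step.

Initialize: tally = 0
Entering loop: for pos in range(11):

After execution: tally = 16
16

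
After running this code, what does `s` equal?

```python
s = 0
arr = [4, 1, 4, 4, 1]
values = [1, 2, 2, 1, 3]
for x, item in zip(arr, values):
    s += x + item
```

Let's trace through this code step by step.

Initialize: s = 0
Initialize: arr = [4, 1, 4, 4, 1]
Initialize: values = [1, 2, 2, 1, 3]
Entering loop: for x, item in zip(arr, values):

After execution: s = 23
23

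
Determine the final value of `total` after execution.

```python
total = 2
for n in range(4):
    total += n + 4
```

Let's trace through this code step by step.

Initialize: total = 2
Entering loop: for n in range(4):

After execution: total = 24
24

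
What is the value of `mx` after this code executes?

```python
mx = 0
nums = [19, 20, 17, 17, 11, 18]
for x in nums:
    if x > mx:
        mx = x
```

Let's trace through this code step by step.

Initialize: mx = 0
Initialize: nums = [19, 20, 17, 17, 11, 18]
Entering loop: for x in nums:

After execution: mx = 20
20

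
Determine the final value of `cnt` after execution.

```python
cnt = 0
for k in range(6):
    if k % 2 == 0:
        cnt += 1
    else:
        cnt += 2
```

Let's trace through this code step by step.

Initialize: cnt = 0
Entering loop: for k in range(6):

After execution: cnt = 9
9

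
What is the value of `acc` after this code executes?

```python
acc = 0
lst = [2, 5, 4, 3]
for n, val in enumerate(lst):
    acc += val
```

Let's trace through this code step by step.

Initialize: acc = 0
Initialize: lst = [2, 5, 4, 3]
Entering loop: for n, val in enumerate(lst):

After execution: acc = 14
14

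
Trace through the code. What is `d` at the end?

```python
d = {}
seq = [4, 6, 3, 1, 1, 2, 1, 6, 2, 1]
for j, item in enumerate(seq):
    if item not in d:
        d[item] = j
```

Let's trace through this code step by step.

Initialize: d = {}
Initialize: seq = [4, 6, 3, 1, 1, 2, 1, 6, 2, 1]
Entering loop: for j, item in enumerate(seq):

After execution: d = {4: 0, 6: 1, 3: 2, 1: 3, 2: 5}
{4: 0, 6: 1, 3: 2, 1: 3, 2: 5}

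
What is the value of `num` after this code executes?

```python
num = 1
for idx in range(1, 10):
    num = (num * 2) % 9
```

Let's trace through this code step by step.

Initialize: num = 1
Entering loop: for idx in range(1, 10):

After execution: num = 8
8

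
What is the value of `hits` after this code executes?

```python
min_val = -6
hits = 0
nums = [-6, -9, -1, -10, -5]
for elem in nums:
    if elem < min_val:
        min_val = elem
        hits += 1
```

Let's trace through this code step by step.

Initialize: min_val = -6
Initialize: hits = 0
Initialize: nums = [-6, -9, -1, -10, -5]
Entering loop: for elem in nums:

After execution: hits = 2
2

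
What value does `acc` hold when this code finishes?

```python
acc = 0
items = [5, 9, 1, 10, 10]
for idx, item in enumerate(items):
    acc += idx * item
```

Let's trace through this code step by step.

Initialize: acc = 0
Initialize: items = [5, 9, 1, 10, 10]
Entering loop: for idx, item in enumerate(items):

After execution: acc = 81
81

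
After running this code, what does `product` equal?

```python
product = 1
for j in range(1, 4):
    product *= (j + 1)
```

Let's trace through this code step by step.

Initialize: product = 1
Entering loop: for j in range(1, 4):

After execution: product = 24
24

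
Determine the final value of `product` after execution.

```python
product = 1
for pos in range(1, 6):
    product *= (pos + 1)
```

Let's trace through this code step by step.

Initialize: product = 1
Entering loop: for pos in range(1, 6):

After execution: product = 720
720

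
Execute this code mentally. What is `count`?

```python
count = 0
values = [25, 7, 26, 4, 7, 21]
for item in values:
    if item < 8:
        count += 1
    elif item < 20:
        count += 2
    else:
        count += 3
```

Let's trace through this code step by step.

Initialize: count = 0
Initialize: values = [25, 7, 26, 4, 7, 21]
Entering loop: for item in values:

After execution: count = 12
12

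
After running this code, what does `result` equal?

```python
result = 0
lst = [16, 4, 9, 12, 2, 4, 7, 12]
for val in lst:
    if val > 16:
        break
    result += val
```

Let's trace through this code step by step.

Initialize: result = 0
Initialize: lst = [16, 4, 9, 12, 2, 4, 7, 12]
Entering loop: for val in lst:

After execution: result = 66
66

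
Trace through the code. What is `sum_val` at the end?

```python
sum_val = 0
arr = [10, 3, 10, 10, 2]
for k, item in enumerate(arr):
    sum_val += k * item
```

Let's trace through this code step by step.

Initialize: sum_val = 0
Initialize: arr = [10, 3, 10, 10, 2]
Entering loop: for k, item in enumerate(arr):

After execution: sum_val = 61
61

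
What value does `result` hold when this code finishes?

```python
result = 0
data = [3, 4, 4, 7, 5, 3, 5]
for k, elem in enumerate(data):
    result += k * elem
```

Let's trace through this code step by step.

Initialize: result = 0
Initialize: data = [3, 4, 4, 7, 5, 3, 5]
Entering loop: for k, elem in enumerate(data):

After execution: result = 98
98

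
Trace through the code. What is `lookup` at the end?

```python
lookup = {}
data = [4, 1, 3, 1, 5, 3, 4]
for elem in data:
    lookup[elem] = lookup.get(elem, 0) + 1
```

Let's trace through this code step by step.

Initialize: lookup = {}
Initialize: data = [4, 1, 3, 1, 5, 3, 4]
Entering loop: for elem in data:

After execution: lookup = {4: 2, 1: 2, 3: 2, 5: 1}
{4: 2, 1: 2, 3: 2, 5: 1}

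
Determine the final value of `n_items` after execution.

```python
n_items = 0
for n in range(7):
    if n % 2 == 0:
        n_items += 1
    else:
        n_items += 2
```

Let's trace through this code step by step.

Initialize: n_items = 0
Entering loop: for n in range(7):

After execution: n_items = 10
10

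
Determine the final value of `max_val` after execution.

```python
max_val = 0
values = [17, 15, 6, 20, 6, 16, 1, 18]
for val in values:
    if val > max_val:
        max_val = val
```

Let's trace through this code step by step.

Initialize: max_val = 0
Initialize: values = [17, 15, 6, 20, 6, 16, 1, 18]
Entering loop: for val in values:

After execution: max_val = 20
20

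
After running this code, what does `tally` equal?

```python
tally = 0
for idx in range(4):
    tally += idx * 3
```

Let's trace through this code step by step.

Initialize: tally = 0
Entering loop: for idx in range(4):

After execution: tally = 18
18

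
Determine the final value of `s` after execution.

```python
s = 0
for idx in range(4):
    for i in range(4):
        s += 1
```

Let's trace through this code step by step.

Initialize: s = 0
Entering loop: for idx in range(4):

After execution: s = 16
16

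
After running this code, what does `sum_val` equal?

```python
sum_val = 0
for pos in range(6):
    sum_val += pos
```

Let's trace through this code step by step.

Initialize: sum_val = 0
Entering loop: for pos in range(6):

After execution: sum_val = 15
15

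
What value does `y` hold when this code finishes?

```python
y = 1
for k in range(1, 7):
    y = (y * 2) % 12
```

Let's trace through this code step by step.

Initialize: y = 1
Entering loop: for k in range(1, 7):

After execution: y = 4
4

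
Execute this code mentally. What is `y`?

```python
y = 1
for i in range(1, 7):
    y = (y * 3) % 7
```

Let's trace through this code step by step.

Initialize: y = 1
Entering loop: for i in range(1, 7):

After execution: y = 1
1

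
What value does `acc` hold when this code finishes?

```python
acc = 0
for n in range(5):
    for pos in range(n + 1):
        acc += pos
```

Let's trace through this code step by step.

Initialize: acc = 0
Entering loop: for n in range(5):

After execution: acc = 20
20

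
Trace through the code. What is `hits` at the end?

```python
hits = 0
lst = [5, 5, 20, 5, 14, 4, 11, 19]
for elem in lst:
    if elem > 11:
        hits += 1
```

Let's trace through this code step by step.

Initialize: hits = 0
Initialize: lst = [5, 5, 20, 5, 14, 4, 11, 19]
Entering loop: for elem in lst:

After execution: hits = 3
3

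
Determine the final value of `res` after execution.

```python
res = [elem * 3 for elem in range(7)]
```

Let's trace through this code step by step.

Initialize: res = [elem * 3 for elem in range(7)]

After execution: res = [0, 3, 6, 9, 12, 15, 18]
[0, 3, 6, 9, 12, 15, 18]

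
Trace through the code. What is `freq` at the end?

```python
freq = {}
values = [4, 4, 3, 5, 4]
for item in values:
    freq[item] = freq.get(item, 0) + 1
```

Let's trace through this code step by step.

Initialize: freq = {}
Initialize: values = [4, 4, 3, 5, 4]
Entering loop: for item in values:

After execution: freq = {4: 3, 3: 1, 5: 1}
{4: 3, 3: 1, 5: 1}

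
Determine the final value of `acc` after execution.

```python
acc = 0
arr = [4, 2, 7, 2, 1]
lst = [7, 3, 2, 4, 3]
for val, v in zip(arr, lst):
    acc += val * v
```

Let's trace through this code step by step.

Initialize: acc = 0
Initialize: arr = [4, 2, 7, 2, 1]
Initialize: lst = [7, 3, 2, 4, 3]
Entering loop: for val, v in zip(arr, lst):

After execution: acc = 59
59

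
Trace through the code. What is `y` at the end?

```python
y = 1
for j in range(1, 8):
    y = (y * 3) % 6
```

Let's trace through this code step by step.

Initialize: y = 1
Entering loop: for j in range(1, 8):

After execution: y = 3
3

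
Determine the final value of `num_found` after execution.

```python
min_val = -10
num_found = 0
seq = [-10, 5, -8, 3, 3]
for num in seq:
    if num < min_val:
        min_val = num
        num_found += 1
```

Let's trace through this code step by step.

Initialize: min_val = -10
Initialize: num_found = 0
Initialize: seq = [-10, 5, -8, 3, 3]
Entering loop: for num in seq:

After execution: num_found = 0
0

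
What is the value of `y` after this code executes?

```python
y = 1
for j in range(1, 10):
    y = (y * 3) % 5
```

Let's trace through this code step by step.

Initialize: y = 1
Entering loop: for j in range(1, 10):

After execution: y = 3
3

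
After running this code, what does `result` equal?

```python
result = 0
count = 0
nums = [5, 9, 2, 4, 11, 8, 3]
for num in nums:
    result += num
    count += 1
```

Let's trace through this code step by step.

Initialize: result = 0
Initialize: count = 0
Initialize: nums = [5, 9, 2, 4, 11, 8, 3]
Entering loop: for num in nums:

After execution: result = 42
42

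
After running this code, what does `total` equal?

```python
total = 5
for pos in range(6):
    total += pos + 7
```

Let's trace through this code step by step.

Initialize: total = 5
Entering loop: for pos in range(6):

After execution: total = 62
62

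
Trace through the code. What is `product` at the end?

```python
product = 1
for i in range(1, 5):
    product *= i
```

Let's trace through this code step by step.

Initialize: product = 1
Entering loop: for i in range(1, 5):

After execution: product = 24
24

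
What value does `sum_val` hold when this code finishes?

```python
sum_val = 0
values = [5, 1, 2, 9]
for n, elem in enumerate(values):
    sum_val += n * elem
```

Let's trace through this code step by step.

Initialize: sum_val = 0
Initialize: values = [5, 1, 2, 9]
Entering loop: for n, elem in enumerate(values):

After execution: sum_val = 32
32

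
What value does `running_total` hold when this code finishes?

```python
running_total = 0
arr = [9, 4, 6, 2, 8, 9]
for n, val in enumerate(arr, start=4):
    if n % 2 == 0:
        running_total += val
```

Let's trace through this code step by step.

Initialize: running_total = 0
Initialize: arr = [9, 4, 6, 2, 8, 9]
Entering loop: for n, val in enumerate(arr, start=4):

After execution: running_total = 23
23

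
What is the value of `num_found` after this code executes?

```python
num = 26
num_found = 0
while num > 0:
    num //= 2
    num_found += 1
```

Let's trace through this code step by step.

Initialize: num = 26
Initialize: num_found = 0
Entering loop: while num > 0:

After execution: num_found = 5
5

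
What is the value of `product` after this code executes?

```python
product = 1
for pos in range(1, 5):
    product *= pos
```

Let's trace through this code step by step.

Initialize: product = 1
Entering loop: for pos in range(1, 5):

After execution: product = 24
24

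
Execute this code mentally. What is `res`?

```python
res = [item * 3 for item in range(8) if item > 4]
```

Let's trace through this code step by step.

Initialize: res = [item * 3 for item in range(8) if item > 4]

After execution: res = [15, 18, 21]
[15, 18, 21]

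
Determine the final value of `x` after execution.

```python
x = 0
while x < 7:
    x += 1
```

Let's trace through this code step by step.

Initialize: x = 0
Entering loop: while x < 7:

After execution: x = 7
7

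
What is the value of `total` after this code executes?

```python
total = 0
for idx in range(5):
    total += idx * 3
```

Let's trace through this code step by step.

Initialize: total = 0
Entering loop: for idx in range(5):

After execution: total = 30
30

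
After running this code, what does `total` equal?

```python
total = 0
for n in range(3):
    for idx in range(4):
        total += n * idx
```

Let's trace through this code step by step.

Initialize: total = 0
Entering loop: for n in range(3):

After execution: total = 18
18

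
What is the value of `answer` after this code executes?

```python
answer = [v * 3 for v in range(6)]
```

Let's trace through this code step by step.

Initialize: answer = [v * 3 for v in range(6)]

After execution: answer = [0, 3, 6, 9, 12, 15]
[0, 3, 6, 9, 12, 15]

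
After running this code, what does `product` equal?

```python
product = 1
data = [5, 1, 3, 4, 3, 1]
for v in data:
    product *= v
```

Let's trace through this code step by step.

Initialize: product = 1
Initialize: data = [5, 1, 3, 4, 3, 1]
Entering loop: for v in data:

After execution: product = 180
180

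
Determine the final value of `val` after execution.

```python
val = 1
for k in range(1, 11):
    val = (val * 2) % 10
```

Let's trace through this code step by step.

Initialize: val = 1
Entering loop: for k in range(1, 11):

After execution: val = 4
4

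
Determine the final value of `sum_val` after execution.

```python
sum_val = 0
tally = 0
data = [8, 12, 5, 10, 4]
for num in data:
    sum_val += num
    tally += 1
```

Let's trace through this code step by step.

Initialize: sum_val = 0
Initialize: tally = 0
Initialize: data = [8, 12, 5, 10, 4]
Entering loop: for num in data:

After execution: sum_val = 39
39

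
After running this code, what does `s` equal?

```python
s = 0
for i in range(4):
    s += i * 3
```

Let's trace through this code step by step.

Initialize: s = 0
Entering loop: for i in range(4):

After execution: s = 18
18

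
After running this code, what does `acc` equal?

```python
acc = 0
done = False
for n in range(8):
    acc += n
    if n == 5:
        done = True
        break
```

Let's trace through this code step by step.

Initialize: acc = 0
Initialize: done = False
Entering loop: for n in range(8):

After execution: acc = 15
15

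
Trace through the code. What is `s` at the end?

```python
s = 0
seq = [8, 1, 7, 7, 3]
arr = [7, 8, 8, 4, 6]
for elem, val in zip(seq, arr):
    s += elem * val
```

Let's trace through this code step by step.

Initialize: s = 0
Initialize: seq = [8, 1, 7, 7, 3]
Initialize: arr = [7, 8, 8, 4, 6]
Entering loop: for elem, val in zip(seq, arr):

After execution: s = 166
166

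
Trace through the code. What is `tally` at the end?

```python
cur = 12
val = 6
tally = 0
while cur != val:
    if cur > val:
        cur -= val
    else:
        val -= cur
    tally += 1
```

Let's trace through this code step by step.

Initialize: cur = 12
Initialize: val = 6
Initialize: tally = 0
Entering loop: while cur != val:

After execution: tally = 1
1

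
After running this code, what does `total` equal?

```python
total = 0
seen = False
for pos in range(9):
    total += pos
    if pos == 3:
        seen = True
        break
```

Let's trace through this code step by step.

Initialize: total = 0
Initialize: seen = False
Entering loop: for pos in range(9):

After execution: total = 6
6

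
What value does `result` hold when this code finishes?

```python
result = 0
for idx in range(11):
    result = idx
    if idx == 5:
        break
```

Let's trace through this code step by step.

Initialize: result = 0
Entering loop: for idx in range(11):

After execution: result = 5
5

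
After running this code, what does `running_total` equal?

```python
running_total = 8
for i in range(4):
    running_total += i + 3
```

Let's trace through this code step by step.

Initialize: running_total = 8
Entering loop: for i in range(4):

After execution: running_total = 26
26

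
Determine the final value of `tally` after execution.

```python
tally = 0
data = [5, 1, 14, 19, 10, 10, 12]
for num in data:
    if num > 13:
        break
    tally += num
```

Let's trace through this code step by step.

Initialize: tally = 0
Initialize: data = [5, 1, 14, 19, 10, 10, 12]
Entering loop: for num in data:

After execution: tally = 6
6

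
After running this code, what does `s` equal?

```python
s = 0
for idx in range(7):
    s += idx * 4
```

Let's trace through this code step by step.

Initialize: s = 0
Entering loop: for idx in range(7):

After execution: s = 84
84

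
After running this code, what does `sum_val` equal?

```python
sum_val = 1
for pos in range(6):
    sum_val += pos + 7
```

Let's trace through this code step by step.

Initialize: sum_val = 1
Entering loop: for pos in range(6):

After execution: sum_val = 58
58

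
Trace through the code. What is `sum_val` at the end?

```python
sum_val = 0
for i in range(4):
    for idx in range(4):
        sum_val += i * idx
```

Let's trace through this code step by step.

Initialize: sum_val = 0
Entering loop: for i in range(4):

After execution: sum_val = 36
36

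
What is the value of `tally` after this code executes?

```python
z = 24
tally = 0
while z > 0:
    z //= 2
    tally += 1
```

Let's trace through this code step by step.

Initialize: z = 24
Initialize: tally = 0
Entering loop: while z > 0:

After execution: tally = 5
5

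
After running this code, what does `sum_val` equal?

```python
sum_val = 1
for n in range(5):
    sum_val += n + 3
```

Let's trace through this code step by step.

Initialize: sum_val = 1
Entering loop: for n in range(5):

After execution: sum_val = 26
26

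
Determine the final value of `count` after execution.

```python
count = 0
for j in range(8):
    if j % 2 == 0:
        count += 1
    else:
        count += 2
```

Let's trace through this code step by step.

Initialize: count = 0
Entering loop: for j in range(8):

After execution: count = 12
12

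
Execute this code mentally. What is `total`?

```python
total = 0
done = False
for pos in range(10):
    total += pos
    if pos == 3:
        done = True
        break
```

Let's trace through this code step by step.

Initialize: total = 0
Initialize: done = False
Entering loop: for pos in range(10):

After execution: total = 6
6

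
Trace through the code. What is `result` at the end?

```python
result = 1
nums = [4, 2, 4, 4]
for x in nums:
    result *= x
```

Let's trace through this code step by step.

Initialize: result = 1
Initialize: nums = [4, 2, 4, 4]
Entering loop: for x in nums:

After execution: result = 128
128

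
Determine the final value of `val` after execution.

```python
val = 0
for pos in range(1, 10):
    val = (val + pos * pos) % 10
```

Let's trace through this code step by step.

Initialize: val = 0
Entering loop: for pos in range(1, 10):

After execution: val = 5
5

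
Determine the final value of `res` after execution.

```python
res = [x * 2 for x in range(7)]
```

Let's trace through this code step by step.

Initialize: res = [x * 2 for x in range(7)]

After execution: res = [0, 2, 4, 6, 8, 10, 12]
[0, 2, 4, 6, 8, 10, 12]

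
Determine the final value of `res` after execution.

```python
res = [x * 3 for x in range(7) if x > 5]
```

Let's trace through this code step by step.

Initialize: res = [x * 3 for x in range(7) if x > 5]

After execution: res = [18]
[18]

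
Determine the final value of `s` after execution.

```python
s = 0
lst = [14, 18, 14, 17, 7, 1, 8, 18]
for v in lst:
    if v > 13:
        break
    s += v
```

Let's trace through this code step by step.

Initialize: s = 0
Initialize: lst = [14, 18, 14, 17, 7, 1, 8, 18]
Entering loop: for v in lst:

After execution: s = 0
0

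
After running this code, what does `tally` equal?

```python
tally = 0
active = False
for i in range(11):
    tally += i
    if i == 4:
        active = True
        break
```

Let's trace through this code step by step.

Initialize: tally = 0
Initialize: active = False
Entering loop: for i in range(11):

After execution: tally = 10
10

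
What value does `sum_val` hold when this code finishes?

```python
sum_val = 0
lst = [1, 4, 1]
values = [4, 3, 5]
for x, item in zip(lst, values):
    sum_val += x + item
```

Let's trace through this code step by step.

Initialize: sum_val = 0
Initialize: lst = [1, 4, 1]
Initialize: values = [4, 3, 5]
Entering loop: for x, item in zip(lst, values):

After execution: sum_val = 18
18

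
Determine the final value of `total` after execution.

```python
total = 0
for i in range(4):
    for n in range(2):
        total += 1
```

Let's trace through this code step by step.

Initialize: total = 0
Entering loop: for i in range(4):

After execution: total = 8
8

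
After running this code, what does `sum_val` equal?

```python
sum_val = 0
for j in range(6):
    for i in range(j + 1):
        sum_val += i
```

Let's trace through this code step by step.

Initialize: sum_val = 0
Entering loop: for j in range(6):

After execution: sum_val = 35
35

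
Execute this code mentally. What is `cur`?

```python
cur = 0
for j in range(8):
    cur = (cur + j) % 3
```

Let's trace through this code step by step.

Initialize: cur = 0
Entering loop: for j in range(8):

After execution: cur = 1
1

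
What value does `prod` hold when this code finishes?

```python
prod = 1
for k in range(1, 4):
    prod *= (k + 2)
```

Let's trace through this code step by step.

Initialize: prod = 1
Entering loop: for k in range(1, 4):

After execution: prod = 60
60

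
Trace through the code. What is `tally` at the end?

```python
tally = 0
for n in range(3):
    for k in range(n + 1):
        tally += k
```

Let's trace through this code step by step.

Initialize: tally = 0
Entering loop: for n in range(3):

After execution: tally = 4
4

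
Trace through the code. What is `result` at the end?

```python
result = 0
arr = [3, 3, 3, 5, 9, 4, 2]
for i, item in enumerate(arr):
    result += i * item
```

Let's trace through this code step by step.

Initialize: result = 0
Initialize: arr = [3, 3, 3, 5, 9, 4, 2]
Entering loop: for i, item in enumerate(arr):

After execution: result = 92
92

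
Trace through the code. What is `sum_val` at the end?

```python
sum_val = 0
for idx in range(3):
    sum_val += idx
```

Let's trace through this code step by step.

Initialize: sum_val = 0
Entering loop: for idx in range(3):

After execution: sum_val = 3
3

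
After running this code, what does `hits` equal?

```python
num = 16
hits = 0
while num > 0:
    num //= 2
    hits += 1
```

Let's trace through this code step by step.

Initialize: num = 16
Initialize: hits = 0
Entering loop: while num > 0:

After execution: hits = 5
5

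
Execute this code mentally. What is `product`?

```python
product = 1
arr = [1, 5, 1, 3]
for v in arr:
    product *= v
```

Let's trace through this code step by step.

Initialize: product = 1
Initialize: arr = [1, 5, 1, 3]
Entering loop: for v in arr:

After execution: product = 15
15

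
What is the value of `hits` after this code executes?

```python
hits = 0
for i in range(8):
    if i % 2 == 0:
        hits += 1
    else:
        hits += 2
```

Let's trace through this code step by step.

Initialize: hits = 0
Entering loop: for i in range(8):

After execution: hits = 12
12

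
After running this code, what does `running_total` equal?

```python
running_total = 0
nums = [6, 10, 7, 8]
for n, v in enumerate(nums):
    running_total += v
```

Let's trace through this code step by step.

Initialize: running_total = 0
Initialize: nums = [6, 10, 7, 8]
Entering loop: for n, v in enumerate(nums):

After execution: running_total = 31
31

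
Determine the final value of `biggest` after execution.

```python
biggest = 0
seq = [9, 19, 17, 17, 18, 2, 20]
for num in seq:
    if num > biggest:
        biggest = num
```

Let's trace through this code step by step.

Initialize: biggest = 0
Initialize: seq = [9, 19, 17, 17, 18, 2, 20]
Entering loop: for num in seq:

After execution: biggest = 20
20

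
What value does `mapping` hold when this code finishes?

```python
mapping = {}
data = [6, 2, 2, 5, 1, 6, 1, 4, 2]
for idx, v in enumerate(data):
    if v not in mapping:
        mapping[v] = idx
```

Let's trace through this code step by step.

Initialize: mapping = {}
Initialize: data = [6, 2, 2, 5, 1, 6, 1, 4, 2]
Entering loop: for idx, v in enumerate(data):

After execution: mapping = {6: 0, 2: 1, 5: 3, 1: 4, 4: 7}
{6: 0, 2: 1, 5: 3, 1: 4, 4: 7}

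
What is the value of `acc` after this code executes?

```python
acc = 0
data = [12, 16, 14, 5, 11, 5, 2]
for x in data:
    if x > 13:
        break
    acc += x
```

Let's trace through this code step by step.

Initialize: acc = 0
Initialize: data = [12, 16, 14, 5, 11, 5, 2]
Entering loop: for x in data:

After execution: acc = 12
12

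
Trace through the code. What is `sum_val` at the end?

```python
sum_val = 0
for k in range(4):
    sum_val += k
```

Let's trace through this code step by step.

Initialize: sum_val = 0
Entering loop: for k in range(4):

After execution: sum_val = 6
6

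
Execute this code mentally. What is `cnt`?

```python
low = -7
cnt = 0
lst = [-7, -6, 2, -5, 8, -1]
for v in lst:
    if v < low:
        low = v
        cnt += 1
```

Let's trace through this code step by step.

Initialize: low = -7
Initialize: cnt = 0
Initialize: lst = [-7, -6, 2, -5, 8, -1]
Entering loop: for v in lst:

After execution: cnt = 0
0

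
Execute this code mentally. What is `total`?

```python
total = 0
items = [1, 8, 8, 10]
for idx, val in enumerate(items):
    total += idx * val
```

Let's trace through this code step by step.

Initialize: total = 0
Initialize: items = [1, 8, 8, 10]
Entering loop: for idx, val in enumerate(items):

After execution: total = 54
54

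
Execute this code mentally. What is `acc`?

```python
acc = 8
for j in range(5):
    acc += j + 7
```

Let's trace through this code step by step.

Initialize: acc = 8
Entering loop: for j in range(5):

After execution: acc = 53
53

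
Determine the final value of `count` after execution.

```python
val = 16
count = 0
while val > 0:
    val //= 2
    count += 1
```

Let's trace through this code step by step.

Initialize: val = 16
Initialize: count = 0
Entering loop: while val > 0:

After execution: count = 5
5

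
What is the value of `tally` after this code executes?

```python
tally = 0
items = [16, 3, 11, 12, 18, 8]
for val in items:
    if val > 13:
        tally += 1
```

Let's trace through this code step by step.

Initialize: tally = 0
Initialize: items = [16, 3, 11, 12, 18, 8]
Entering loop: for val in items:

After execution: tally = 2
2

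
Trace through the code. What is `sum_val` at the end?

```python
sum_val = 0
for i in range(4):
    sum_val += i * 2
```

Let's trace through this code step by step.

Initialize: sum_val = 0
Entering loop: for i in range(4):

After execution: sum_val = 12
12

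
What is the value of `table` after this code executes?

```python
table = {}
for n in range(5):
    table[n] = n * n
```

Let's trace through this code step by step.

Initialize: table = {}
Entering loop: for n in range(5):

After execution: table = {0: 0, 1: 1, 2: 4, 3: 9, 4: 16}
{0: 0, 1: 1, 2: 4, 3: 9, 4: 16}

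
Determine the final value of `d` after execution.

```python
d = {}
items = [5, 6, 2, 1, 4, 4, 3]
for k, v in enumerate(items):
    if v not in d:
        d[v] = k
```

Let's trace through this code step by step.

Initialize: d = {}
Initialize: items = [5, 6, 2, 1, 4, 4, 3]
Entering loop: for k, v in enumerate(items):

After execution: d = {5: 0, 6: 1, 2: 2, 1: 3, 4: 4, 3: 6}
{5: 0, 6: 1, 2: 2, 1: 3, 4: 4, 3: 6}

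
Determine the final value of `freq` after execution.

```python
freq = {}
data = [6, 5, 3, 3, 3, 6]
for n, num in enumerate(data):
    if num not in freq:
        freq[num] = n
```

Let's trace through this code step by step.

Initialize: freq = {}
Initialize: data = [6, 5, 3, 3, 3, 6]
Entering loop: for n, num in enumerate(data):

After execution: freq = {6: 0, 5: 1, 3: 2}
{6: 0, 5: 1, 3: 2}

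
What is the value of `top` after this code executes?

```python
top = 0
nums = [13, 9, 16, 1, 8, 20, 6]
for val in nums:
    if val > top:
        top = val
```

Let's trace through this code step by step.

Initialize: top = 0
Initialize: nums = [13, 9, 16, 1, 8, 20, 6]
Entering loop: for val in nums:

After execution: top = 20
20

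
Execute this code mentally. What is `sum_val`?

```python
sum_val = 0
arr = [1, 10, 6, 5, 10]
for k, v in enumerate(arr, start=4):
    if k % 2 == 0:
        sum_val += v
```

Let's trace through this code step by step.

Initialize: sum_val = 0
Initialize: arr = [1, 10, 6, 5, 10]
Entering loop: for k, v in enumerate(arr, start=4):

After execution: sum_val = 17
17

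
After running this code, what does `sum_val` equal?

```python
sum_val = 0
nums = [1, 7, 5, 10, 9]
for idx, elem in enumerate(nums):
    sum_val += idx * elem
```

Let's trace through this code step by step.

Initialize: sum_val = 0
Initialize: nums = [1, 7, 5, 10, 9]
Entering loop: for idx, elem in enumerate(nums):

After execution: sum_val = 83
83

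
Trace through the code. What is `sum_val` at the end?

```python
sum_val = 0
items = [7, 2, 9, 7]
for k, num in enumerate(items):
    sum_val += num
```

Let's trace through this code step by step.

Initialize: sum_val = 0
Initialize: items = [7, 2, 9, 7]
Entering loop: for k, num in enumerate(items):

After execution: sum_val = 25
25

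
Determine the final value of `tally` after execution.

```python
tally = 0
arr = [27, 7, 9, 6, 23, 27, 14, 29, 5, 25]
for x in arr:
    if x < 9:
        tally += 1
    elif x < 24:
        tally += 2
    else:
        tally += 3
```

Let's trace through this code step by step.

Initialize: tally = 0
Initialize: arr = [27, 7, 9, 6, 23, 27, 14, 29, 5, 25]
Entering loop: for x in arr:

After execution: tally = 21
21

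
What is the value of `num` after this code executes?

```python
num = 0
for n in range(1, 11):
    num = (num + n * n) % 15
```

Let's trace through this code step by step.

Initialize: num = 0
Entering loop: for n in range(1, 11):

After execution: num = 10
10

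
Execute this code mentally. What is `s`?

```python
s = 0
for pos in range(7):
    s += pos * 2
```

Let's trace through this code step by step.

Initialize: s = 0
Entering loop: for pos in range(7):

After execution: s = 42
42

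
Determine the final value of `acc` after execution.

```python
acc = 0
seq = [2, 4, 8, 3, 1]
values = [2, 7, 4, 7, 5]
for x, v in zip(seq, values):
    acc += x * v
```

Let's trace through this code step by step.

Initialize: acc = 0
Initialize: seq = [2, 4, 8, 3, 1]
Initialize: values = [2, 7, 4, 7, 5]
Entering loop: for x, v in zip(seq, values):

After execution: acc = 90
90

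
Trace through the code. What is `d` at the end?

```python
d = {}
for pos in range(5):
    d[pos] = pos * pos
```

Let's trace through this code step by step.

Initialize: d = {}
Entering loop: for pos in range(5):

After execution: d = {0: 0, 1: 1, 2: 4, 3: 9, 4: 16}
{0: 0, 1: 1, 2: 4, 3: 9, 4: 16}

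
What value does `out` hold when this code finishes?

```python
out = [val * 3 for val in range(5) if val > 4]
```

Let's trace through this code step by step.

Initialize: out = [val * 3 for val in range(5) if val > 4]

After execution: out = []
[]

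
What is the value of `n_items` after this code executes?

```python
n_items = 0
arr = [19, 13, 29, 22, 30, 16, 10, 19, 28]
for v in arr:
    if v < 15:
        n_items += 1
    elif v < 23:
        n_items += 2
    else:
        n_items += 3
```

Let's trace through this code step by step.

Initialize: n_items = 0
Initialize: arr = [19, 13, 29, 22, 30, 16, 10, 19, 28]
Entering loop: for v in arr:

After execution: n_items = 19
19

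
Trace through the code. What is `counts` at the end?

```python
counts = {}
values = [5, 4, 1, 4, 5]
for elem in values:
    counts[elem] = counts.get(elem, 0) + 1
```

Let's trace through this code step by step.

Initialize: counts = {}
Initialize: values = [5, 4, 1, 4, 5]
Entering loop: for elem in values:

After execution: counts = {5: 2, 4: 2, 1: 1}
{5: 2, 4: 2, 1: 1}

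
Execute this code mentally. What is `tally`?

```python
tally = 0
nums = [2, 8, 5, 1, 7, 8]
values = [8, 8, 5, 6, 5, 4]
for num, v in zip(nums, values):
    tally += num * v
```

Let's trace through this code step by step.

Initialize: tally = 0
Initialize: nums = [2, 8, 5, 1, 7, 8]
Initialize: values = [8, 8, 5, 6, 5, 4]
Entering loop: for num, v in zip(nums, values):

After execution: tally = 178
178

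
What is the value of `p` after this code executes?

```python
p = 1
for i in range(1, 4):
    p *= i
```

Let's trace through this code step by step.

Initialize: p = 1
Entering loop: for i in range(1, 4):

After execution: p = 6
6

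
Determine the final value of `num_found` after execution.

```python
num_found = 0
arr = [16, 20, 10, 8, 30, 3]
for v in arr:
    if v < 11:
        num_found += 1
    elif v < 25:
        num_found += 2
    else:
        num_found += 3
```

Let's trace through this code step by step.

Initialize: num_found = 0
Initialize: arr = [16, 20, 10, 8, 30, 3]
Entering loop: for v in arr:

After execution: num_found = 10
10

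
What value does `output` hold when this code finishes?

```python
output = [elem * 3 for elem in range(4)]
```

Let's trace through this code step by step.

Initialize: output = [elem * 3 for elem in range(4)]

After execution: output = [0, 3, 6, 9]
[0, 3, 6, 9]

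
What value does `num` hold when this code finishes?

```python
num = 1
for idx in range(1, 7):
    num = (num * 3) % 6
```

Let's trace through this code step by step.

Initialize: num = 1
Entering loop: for idx in range(1, 7):

After execution: num = 3
3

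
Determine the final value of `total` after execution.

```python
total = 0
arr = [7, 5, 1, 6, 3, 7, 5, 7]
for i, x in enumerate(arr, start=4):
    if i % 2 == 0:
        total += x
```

Let's trace through this code step by step.

Initialize: total = 0
Initialize: arr = [7, 5, 1, 6, 3, 7, 5, 7]
Entering loop: for i, x in enumerate(arr, start=4):

After execution: total = 16
16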